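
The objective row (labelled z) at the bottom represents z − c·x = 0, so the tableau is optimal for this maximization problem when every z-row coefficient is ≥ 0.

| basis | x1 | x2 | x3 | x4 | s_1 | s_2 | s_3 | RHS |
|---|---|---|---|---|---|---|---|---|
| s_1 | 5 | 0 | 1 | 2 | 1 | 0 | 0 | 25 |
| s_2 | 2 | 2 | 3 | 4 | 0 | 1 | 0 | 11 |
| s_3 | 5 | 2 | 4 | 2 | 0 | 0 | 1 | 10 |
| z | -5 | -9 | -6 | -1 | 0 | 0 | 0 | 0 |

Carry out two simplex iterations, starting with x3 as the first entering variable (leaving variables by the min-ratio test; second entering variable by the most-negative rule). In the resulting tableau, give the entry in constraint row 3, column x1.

Ratio test on column x3 — row 1: 25/1 = 25; row 2: 11/3 = 11/3; row 3: 10/4 = 5/2. Minimum is 5/2 at row 3 (s_3 leaves); pivot element 4.
Divide row 3 by 4; eliminate column x3 from the other rows.
Second iteration: most negative z-row entry is -6 in column x2, so x2 enters.
Ratio test on column x2 — row 1: entry -1/2 ≤ 0; row 2: (7/2)/(1/2) = 7; row 3: (5/2)/(1/2) = 5. Minimum is 5 at row 3 (x3 leaves); pivot element 1/2.
Divide row 3 by 1/2; eliminate column x2 from the other rows.
After both pivots, the entry at constraint row 3, column x1 is 5/2.

5/2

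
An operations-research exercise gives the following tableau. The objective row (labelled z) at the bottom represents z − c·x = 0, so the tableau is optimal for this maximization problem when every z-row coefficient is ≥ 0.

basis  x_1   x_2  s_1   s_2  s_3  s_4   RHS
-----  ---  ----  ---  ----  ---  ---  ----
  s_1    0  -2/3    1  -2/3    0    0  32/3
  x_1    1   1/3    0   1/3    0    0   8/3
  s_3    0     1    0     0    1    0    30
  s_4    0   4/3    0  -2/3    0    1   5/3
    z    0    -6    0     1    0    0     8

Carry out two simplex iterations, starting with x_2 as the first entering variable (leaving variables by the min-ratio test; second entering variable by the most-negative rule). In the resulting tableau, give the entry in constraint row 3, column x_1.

-1

Ratio test on column x_2 — row 1: entry -2/3 ≤ 0; row 2: (8/3)/(1/3) = 8; row 3: 30/1 = 30; row 4: (5/3)/(4/3) = 5/4. Minimum is 5/4 at row 4 (s_4 leaves); pivot element 4/3.
Divide row 4 by 4/3; eliminate column x_2 from the other rows.
Second iteration: most negative z-row entry is -2 in column s_2, so s_2 enters.
Ratio test on column s_2 — row 1: entry -1 ≤ 0; row 2: (9/4)/(1/2) = 9/2; row 3: (115/4)/(1/2) = 115/2; row 4: entry -1/2 ≤ 0. Minimum is 9/2 at row 2 (x_1 leaves); pivot element 1/2.
Divide row 2 by 1/2; eliminate column s_2 from the other rows.
After both pivots, the entry at constraint row 3, column x_1 is -1.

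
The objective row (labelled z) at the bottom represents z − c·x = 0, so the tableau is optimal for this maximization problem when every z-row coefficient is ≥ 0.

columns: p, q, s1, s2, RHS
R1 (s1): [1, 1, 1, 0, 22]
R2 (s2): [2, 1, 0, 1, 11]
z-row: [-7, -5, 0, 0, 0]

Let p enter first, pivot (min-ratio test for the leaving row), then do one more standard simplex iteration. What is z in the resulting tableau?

55

Ratio test on column p — row 1: 22/1 = 22; row 2: 11/2 = 11/2. Minimum is 11/2 at row 2 (s2 leaves); pivot element 2.
Pivot on row 2; the z-row RHS becomes 0 − (-7)·(11/2) = 77/2.
Next entering variable (most negative z-row entry -3/2): q.
Ratio test on column q — row 1: (33/2)/(1/2) = 33; row 2: (11/2)/(1/2) = 11. Minimum is 11 at row 2 (p leaves); pivot element 1/2.
After the second pivot the z-row RHS is 77/2 − (-3/2)·11 = 55.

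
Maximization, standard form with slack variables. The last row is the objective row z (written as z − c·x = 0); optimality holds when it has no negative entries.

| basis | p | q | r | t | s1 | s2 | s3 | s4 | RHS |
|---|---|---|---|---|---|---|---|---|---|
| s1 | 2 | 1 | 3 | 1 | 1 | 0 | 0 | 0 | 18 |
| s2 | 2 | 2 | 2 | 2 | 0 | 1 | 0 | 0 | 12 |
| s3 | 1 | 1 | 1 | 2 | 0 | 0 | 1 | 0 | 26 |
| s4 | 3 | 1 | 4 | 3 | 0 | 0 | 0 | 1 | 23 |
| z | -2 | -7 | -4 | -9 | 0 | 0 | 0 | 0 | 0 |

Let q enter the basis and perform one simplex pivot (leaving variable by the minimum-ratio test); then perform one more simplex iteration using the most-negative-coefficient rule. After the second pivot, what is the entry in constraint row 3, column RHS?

Ratio test on column q — row 1: 18/1 = 18; row 2: 12/2 = 6; row 3: 26/1 = 26; row 4: 23/1 = 23. Minimum is 6 at row 2 (s2 leaves); pivot element 2.
Divide row 2 by 2; eliminate column q from the other rows.
Second iteration: most negative z-row entry is -2 in column t, so t enters.
Ratio test on column t — row 1: entry 0 ≤ 0; row 2: 6/1 = 6; row 3: 20/1 = 20; row 4: 17/2 = 17/2. Minimum is 6 at row 2 (q leaves); pivot element 1.
Divide row 2 by 1; eliminate column t from the other rows.
After both pivots, the entry at constraint row 3, column RHS is 14.

14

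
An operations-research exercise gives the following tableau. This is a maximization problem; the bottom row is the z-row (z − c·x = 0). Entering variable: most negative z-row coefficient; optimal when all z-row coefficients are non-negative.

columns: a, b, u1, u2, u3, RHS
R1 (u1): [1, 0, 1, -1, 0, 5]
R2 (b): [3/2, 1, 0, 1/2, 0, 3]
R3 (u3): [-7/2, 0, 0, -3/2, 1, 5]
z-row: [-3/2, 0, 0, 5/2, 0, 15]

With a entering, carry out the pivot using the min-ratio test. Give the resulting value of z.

18

Ratio test on column a — row 1: 5/1 = 5; row 2: 3/(3/2) = 2; row 3: entry -7/2 ≤ 0. Minimum is 2 at row 2 (b leaves); pivot element 3/2.
Pivot on row 2; the z-row RHS becomes 15 − (-3/2)·2 = 18.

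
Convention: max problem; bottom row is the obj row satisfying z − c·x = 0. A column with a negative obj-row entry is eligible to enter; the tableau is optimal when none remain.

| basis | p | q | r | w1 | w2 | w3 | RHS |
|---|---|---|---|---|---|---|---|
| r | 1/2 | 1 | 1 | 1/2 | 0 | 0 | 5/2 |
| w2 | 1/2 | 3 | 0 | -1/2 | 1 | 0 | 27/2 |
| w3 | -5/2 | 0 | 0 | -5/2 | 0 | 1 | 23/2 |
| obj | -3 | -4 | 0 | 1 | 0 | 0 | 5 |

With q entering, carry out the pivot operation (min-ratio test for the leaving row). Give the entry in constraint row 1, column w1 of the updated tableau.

1/2

Ratio test on column q — row 1: (5/2)/1 = 5/2; row 2: (27/2)/3 = 9/2; row 3: entry 0 ≤ 0. Minimum is 5/2 at row 1 (r leaves); pivot element 1.
Divide row 1 by 1; eliminate column q from the other rows.
In the new row 1, the w1 entry is the old entry divided by the pivot: (1/2)/1 = 1/2.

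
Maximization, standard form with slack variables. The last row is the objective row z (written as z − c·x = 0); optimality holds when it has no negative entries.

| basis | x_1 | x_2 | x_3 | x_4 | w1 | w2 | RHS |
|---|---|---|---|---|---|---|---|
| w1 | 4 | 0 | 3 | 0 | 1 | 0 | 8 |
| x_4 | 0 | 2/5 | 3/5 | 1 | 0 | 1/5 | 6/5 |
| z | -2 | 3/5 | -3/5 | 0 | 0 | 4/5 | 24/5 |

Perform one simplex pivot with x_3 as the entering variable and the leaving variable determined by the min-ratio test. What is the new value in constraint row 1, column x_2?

-2

Ratio test on column x_3 — row 1: 8/3 = 8/3; row 2: (6/5)/(3/5) = 2. Minimum is 2 at row 2 (x_4 leaves); pivot element 3/5.
Divide row 2 by 3/5; eliminate column x_3 from the other rows.
Row 1 update in column x_2: 0 − 3·(2/3) = -2.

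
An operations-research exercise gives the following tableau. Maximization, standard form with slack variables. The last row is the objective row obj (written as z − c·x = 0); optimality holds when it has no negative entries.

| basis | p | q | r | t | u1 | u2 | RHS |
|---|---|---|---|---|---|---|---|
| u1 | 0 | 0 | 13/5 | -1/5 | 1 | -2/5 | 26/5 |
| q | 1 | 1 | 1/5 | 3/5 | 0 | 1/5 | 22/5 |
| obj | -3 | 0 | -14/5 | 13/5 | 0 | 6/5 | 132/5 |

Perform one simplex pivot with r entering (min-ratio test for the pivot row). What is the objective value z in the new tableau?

32

Ratio test on column r — row 1: (26/5)/(13/5) = 2; row 2: (22/5)/(1/5) = 22. Minimum is 2 at row 1 (u1 leaves); pivot element 13/5.
Pivot on row 1; the obj-row RHS becomes 132/5 − (-14/5)·2 = 32.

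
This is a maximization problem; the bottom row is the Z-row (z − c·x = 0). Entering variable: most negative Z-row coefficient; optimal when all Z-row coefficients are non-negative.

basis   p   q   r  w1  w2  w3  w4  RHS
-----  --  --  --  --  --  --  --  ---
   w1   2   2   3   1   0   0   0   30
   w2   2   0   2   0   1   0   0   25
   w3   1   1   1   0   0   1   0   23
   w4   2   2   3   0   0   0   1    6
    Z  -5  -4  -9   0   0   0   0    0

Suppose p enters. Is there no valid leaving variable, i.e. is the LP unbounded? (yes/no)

no

Column p has positive entries in row(s) 1, 2, 3, 4, so the ratio test bounds it — not unbounded.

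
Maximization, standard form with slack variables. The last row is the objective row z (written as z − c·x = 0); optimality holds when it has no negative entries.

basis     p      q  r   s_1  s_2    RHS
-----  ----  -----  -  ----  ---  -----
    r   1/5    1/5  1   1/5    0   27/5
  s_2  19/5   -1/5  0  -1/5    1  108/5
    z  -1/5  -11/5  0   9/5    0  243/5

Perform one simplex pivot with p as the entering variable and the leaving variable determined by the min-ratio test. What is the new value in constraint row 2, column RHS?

Ratio test on column p — row 1: (27/5)/(1/5) = 27; row 2: (108/5)/(19/5) = 108/19. Minimum is 108/19 at row 2 (s_2 leaves); pivot element 19/5.
Divide row 2 by 19/5; eliminate column p from the other rows.
In the new row 2, the RHS entry is the old entry divided by the pivot: (108/5)/(19/5) = 108/19.

108/19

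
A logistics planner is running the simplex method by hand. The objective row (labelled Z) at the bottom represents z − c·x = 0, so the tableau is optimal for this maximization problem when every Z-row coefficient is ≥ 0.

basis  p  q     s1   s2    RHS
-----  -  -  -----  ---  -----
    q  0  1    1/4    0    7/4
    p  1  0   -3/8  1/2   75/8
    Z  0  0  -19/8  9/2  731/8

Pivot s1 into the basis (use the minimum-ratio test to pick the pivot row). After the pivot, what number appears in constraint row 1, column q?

Ratio test on column s1 — row 1: (7/4)/(1/4) = 7; row 2: entry -3/8 ≤ 0. Minimum is 7 at row 1 (q leaves); pivot element 1/4.
Divide row 1 by 1/4; eliminate column s1 from the other rows.
In the new row 1, the q entry is the old entry divided by the pivot: 1/(1/4) = 4.

4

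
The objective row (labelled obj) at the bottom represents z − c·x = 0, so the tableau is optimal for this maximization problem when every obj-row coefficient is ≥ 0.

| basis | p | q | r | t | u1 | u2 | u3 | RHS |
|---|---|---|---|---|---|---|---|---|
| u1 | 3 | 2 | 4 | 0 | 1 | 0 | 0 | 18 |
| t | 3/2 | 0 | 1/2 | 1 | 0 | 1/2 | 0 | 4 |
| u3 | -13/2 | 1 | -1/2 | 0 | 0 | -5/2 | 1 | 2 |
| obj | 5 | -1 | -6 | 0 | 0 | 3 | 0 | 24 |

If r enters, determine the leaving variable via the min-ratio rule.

Column r entries and ratios — u1: 18/4 = 9/2; t: 4/(1/2) = 8; u3: -1/2 ≤ 0, skip.
Smallest ratio is 9/2 in the row of u1, so u1 leaves.

u1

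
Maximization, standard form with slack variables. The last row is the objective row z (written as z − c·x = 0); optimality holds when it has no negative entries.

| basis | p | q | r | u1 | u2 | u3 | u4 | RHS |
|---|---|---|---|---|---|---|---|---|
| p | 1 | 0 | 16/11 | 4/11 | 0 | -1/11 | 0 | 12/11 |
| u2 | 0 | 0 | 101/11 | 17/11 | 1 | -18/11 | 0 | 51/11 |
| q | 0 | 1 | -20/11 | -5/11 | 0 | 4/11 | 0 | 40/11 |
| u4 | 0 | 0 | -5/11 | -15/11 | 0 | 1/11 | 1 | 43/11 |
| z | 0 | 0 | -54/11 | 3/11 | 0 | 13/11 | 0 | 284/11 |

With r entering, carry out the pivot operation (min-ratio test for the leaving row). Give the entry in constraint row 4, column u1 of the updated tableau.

-130/101

Ratio test on column r — row 1: (12/11)/(16/11) = 3/4; row 2: (51/11)/(101/11) = 51/101; row 3: entry -20/11 ≤ 0; row 4: entry -5/11 ≤ 0. Minimum is 51/101 at row 2 (u2 leaves); pivot element 101/11.
Divide row 2 by 101/11; eliminate column r from the other rows.
Row 4 update in column u1: -15/11 − (-5/11)·(17/101) = -130/101.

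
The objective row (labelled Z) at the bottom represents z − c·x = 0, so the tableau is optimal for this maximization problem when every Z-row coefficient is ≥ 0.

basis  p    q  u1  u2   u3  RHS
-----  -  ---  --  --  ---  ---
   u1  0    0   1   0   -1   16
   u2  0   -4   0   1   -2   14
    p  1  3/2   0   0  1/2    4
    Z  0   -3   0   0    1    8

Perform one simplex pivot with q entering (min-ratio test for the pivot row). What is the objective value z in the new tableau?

16

Ratio test on column q — row 1: entry 0 ≤ 0; row 2: entry -4 ≤ 0; row 3: 4/(3/2) = 8/3. Minimum is 8/3 at row 3 (p leaves); pivot element 3/2.
Pivot on row 3; the Z-row RHS becomes 8 − (-3)·(8/3) = 16.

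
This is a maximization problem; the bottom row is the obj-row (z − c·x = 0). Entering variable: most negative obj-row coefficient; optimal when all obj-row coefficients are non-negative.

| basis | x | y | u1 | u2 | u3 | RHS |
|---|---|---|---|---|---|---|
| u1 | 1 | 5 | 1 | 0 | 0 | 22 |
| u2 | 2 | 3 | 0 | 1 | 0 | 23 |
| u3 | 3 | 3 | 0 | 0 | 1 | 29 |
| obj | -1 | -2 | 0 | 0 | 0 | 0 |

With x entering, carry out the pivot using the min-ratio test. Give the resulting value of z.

Ratio test on column x — row 1: 22/1 = 22; row 2: 23/2 = 23/2; row 3: 29/3 = 29/3. Minimum is 29/3 at row 3 (u3 leaves); pivot element 3.
Pivot on row 3; the obj-row RHS becomes 0 − (-1)·(29/3) = 29/3.

29/3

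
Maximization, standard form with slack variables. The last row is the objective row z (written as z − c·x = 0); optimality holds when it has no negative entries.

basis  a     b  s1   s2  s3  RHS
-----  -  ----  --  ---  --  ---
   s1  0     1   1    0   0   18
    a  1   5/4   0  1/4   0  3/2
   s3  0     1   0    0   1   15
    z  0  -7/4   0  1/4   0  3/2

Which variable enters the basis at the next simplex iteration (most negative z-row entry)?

b

Negative z-row entries: b: -7/4.
The most negative is -7/4 in column b, so b enters.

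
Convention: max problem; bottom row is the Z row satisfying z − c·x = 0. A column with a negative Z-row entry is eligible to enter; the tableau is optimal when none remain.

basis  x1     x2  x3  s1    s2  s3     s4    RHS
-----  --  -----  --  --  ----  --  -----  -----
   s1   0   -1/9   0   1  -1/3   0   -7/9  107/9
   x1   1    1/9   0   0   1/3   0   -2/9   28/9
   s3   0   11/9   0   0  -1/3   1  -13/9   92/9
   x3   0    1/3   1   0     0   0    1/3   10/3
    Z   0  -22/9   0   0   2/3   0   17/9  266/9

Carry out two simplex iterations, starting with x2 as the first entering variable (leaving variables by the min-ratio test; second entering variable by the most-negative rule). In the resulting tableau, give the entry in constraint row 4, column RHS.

Ratio test on column x2 — row 1: entry -1/9 ≤ 0; row 2: (28/9)/(1/9) = 28; row 3: (92/9)/(11/9) = 92/11; row 4: (10/3)/(1/3) = 10. Minimum is 92/11 at row 3 (s3 leaves); pivot element 11/9.
Divide row 3 by 11/9; eliminate column x2 from the other rows.
Second iteration: most negative Z-row entry is -1 in column s4, so s4 enters.
Ratio test on column s4 — row 1: entry -10/11 ≤ 0; row 2: entry -1/11 ≤ 0; row 3: entry -13/11 ≤ 0; row 4: (6/11)/(8/11) = 3/4. Minimum is 3/4 at row 4 (x3 leaves); pivot element 8/11.
Divide row 4 by 8/11; eliminate column s4 from the other rows.
After both pivots, the entry at constraint row 4, column RHS is 3/4.

3/4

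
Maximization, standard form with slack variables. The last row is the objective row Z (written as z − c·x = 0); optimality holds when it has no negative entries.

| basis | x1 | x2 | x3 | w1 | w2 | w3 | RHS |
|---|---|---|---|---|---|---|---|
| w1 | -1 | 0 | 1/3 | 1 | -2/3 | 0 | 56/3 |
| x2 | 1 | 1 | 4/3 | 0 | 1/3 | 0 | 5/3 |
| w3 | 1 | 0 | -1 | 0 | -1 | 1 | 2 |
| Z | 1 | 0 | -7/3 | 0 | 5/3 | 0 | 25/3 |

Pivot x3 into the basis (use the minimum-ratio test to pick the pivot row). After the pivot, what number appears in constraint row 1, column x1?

Ratio test on column x3 — row 1: (56/3)/(1/3) = 56; row 2: (5/3)/(4/3) = 5/4; row 3: entry -1 ≤ 0. Minimum is 5/4 at row 2 (x2 leaves); pivot element 4/3.
Divide row 2 by 4/3; eliminate column x3 from the other rows.
Row 1 update in column x1: -1 − (1/3)·(3/4) = -5/4.

-5/4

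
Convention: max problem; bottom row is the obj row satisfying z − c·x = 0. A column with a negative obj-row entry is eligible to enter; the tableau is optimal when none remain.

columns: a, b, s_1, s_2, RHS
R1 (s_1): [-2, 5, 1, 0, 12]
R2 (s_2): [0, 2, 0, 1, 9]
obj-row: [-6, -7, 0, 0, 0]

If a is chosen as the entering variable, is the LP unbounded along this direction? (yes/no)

Every constraint-row entry in column a is ≤ 0, so increasing a is unbounded.

yes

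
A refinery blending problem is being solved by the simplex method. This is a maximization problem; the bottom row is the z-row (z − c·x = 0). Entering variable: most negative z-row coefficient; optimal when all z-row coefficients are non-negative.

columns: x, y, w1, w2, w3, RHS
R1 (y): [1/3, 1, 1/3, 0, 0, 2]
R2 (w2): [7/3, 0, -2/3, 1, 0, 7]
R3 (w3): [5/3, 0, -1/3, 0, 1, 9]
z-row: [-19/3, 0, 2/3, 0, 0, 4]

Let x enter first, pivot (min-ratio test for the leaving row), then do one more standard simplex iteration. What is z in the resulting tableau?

Ratio test on column x — row 1: 2/(1/3) = 6; row 2: 7/(7/3) = 3; row 3: 9/(5/3) = 27/5. Minimum is 3 at row 2 (w2 leaves); pivot element 7/3.
Pivot on row 2; the z-row RHS becomes 4 − (-19/3)·3 = 23.
Next entering variable (most negative z-row entry -8/7): w1.
Ratio test on column w1 — row 1: 1/(3/7) = 7/3; row 2: entry -2/7 ≤ 0; row 3: 4/(1/7) = 28. Minimum is 7/3 at row 1 (y leaves); pivot element 3/7.
After the second pivot the z-row RHS is 23 − (-8/7)·(7/3) = 77/3.

77/3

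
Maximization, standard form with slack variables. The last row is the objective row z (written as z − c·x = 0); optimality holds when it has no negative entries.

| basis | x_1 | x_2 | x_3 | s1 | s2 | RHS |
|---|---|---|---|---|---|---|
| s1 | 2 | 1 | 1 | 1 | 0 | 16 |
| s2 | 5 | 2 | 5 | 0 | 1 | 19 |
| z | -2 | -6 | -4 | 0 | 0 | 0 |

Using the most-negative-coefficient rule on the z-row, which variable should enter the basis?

x_2

Negative z-row entries: x_1: -2, x_2: -6, x_3: -4.
The most negative is -6 in column x_2, so x_2 enters.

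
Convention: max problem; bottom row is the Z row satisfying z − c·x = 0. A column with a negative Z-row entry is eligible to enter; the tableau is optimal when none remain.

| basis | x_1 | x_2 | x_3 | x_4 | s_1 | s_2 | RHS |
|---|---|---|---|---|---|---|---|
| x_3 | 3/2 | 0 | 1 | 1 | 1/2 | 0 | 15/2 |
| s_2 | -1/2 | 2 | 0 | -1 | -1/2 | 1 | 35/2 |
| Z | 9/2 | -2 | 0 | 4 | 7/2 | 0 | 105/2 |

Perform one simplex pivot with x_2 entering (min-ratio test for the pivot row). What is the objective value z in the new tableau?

70

Ratio test on column x_2 — row 1: entry 0 ≤ 0; row 2: (35/2)/2 = 35/4. Minimum is 35/4 at row 2 (s_2 leaves); pivot element 2.
Pivot on row 2; the Z-row RHS becomes 105/2 − (-2)·(35/4) = 70.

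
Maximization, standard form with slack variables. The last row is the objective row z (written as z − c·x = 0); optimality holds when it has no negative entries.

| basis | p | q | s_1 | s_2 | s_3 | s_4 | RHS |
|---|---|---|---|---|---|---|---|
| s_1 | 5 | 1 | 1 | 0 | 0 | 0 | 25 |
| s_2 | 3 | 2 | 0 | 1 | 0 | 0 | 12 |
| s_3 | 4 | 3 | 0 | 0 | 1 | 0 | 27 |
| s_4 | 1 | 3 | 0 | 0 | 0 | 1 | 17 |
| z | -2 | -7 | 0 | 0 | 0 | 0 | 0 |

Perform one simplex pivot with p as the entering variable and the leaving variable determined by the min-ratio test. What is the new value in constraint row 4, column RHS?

Ratio test on column p — row 1: 25/5 = 5; row 2: 12/3 = 4; row 3: 27/4 = 27/4; row 4: 17/1 = 17. Minimum is 4 at row 2 (s_2 leaves); pivot element 3.
Divide row 2 by 3; eliminate column p from the other rows.
Row 4 update in column RHS: 17 − 1·4 = 13.

13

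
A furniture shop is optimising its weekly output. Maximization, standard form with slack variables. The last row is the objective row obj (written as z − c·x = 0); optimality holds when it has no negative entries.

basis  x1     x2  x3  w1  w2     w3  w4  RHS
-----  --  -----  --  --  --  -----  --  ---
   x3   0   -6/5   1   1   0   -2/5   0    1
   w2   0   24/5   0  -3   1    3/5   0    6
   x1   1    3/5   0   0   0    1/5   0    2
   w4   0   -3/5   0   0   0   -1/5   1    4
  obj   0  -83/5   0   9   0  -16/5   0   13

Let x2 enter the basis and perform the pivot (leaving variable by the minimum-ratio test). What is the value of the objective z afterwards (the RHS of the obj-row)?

135/4

Ratio test on column x2 — row 1: entry -6/5 ≤ 0; row 2: 6/(24/5) = 5/4; row 3: 2/(3/5) = 10/3; row 4: entry -3/5 ≤ 0. Minimum is 5/4 at row 2 (w2 leaves); pivot element 24/5.
Pivot on row 2; the obj-row RHS becomes 13 − (-83/5)·(5/4) = 135/4.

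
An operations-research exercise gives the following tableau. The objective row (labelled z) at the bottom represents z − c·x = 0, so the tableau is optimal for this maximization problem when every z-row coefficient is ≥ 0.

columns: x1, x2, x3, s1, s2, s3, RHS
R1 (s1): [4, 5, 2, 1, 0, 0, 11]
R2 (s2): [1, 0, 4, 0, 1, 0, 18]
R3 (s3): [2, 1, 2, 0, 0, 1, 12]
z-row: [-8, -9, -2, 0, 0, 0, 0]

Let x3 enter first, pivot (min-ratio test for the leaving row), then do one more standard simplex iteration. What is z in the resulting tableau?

Ratio test on column x3 — row 1: 11/2 = 11/2; row 2: 18/4 = 9/2; row 3: 12/2 = 6. Minimum is 9/2 at row 2 (s2 leaves); pivot element 4.
Pivot on row 2; the z-row RHS becomes 0 − (-2)·(9/2) = 9.
Next entering variable (most negative z-row entry -9): x2.
Ratio test on column x2 — row 1: 2/5 = 2/5; row 2: entry 0 ≤ 0; row 3: 3/1 = 3. Minimum is 2/5 at row 1 (s1 leaves); pivot element 5.
After the second pivot the z-row RHS is 9 − (-9)·(2/5) = 63/5.

63/5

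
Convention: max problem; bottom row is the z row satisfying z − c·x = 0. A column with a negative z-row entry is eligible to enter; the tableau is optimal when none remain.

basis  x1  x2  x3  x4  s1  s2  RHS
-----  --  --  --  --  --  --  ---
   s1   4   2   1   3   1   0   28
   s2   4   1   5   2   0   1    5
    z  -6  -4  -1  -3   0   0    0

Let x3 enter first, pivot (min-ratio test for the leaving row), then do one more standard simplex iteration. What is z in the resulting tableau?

Ratio test on column x3 — row 1: 28/1 = 28; row 2: 5/5 = 1. Minimum is 1 at row 2 (s2 leaves); pivot element 5.
Pivot on row 2; the z-row RHS becomes 0 − (-1)·1 = 1.
Next entering variable (most negative z-row entry -26/5): x1.
Ratio test on column x1 — row 1: 27/(16/5) = 135/16; row 2: 1/(4/5) = 5/4. Minimum is 5/4 at row 2 (x3 leaves); pivot element 4/5.
After the second pivot the z-row RHS is 1 − (-26/5)·(5/4) = 15/2.

15/2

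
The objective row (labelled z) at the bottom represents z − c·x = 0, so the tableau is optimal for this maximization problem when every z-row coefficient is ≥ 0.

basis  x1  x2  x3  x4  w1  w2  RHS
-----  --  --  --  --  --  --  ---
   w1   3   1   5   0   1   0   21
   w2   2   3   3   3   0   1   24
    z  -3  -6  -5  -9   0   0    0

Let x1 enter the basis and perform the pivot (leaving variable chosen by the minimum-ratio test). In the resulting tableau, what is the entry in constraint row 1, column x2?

1/3

Ratio test on column x1 — row 1: 21/3 = 7; row 2: 24/2 = 12. Minimum is 7 at row 1 (w1 leaves); pivot element 3.
Divide row 1 by 3; eliminate column x1 from the other rows.
In the new row 1, the x2 entry is the old entry divided by the pivot: 1/3 = 1/3.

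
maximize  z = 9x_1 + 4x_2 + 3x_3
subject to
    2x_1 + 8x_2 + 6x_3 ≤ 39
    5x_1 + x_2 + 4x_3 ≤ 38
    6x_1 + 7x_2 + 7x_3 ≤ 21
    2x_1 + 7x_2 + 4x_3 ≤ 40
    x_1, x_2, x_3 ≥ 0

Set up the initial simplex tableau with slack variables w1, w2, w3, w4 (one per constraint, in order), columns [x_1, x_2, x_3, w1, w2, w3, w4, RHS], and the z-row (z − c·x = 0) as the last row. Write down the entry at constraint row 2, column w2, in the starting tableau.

Slack w2 belongs to constraint 2; its column is the unit vector e_2, so the entry in row 2 is 1.

1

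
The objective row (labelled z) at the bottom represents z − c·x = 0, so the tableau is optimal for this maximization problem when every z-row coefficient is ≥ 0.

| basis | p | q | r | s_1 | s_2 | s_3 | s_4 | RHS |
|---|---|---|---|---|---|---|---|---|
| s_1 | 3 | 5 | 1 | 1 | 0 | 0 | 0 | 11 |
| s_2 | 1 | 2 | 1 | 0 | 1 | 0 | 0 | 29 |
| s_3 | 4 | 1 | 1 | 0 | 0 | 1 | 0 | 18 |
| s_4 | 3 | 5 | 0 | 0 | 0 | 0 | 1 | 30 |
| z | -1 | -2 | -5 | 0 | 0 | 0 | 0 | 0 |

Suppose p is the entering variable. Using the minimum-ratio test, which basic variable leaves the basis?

s_1

Column p entries and ratios — s_1: 11/3 = 11/3; s_2: 29/1 = 29; s_3: 18/4 = 9/2; s_4: 30/3 = 10.
Smallest ratio is 11/3 in the row of s_1, so s_1 leaves.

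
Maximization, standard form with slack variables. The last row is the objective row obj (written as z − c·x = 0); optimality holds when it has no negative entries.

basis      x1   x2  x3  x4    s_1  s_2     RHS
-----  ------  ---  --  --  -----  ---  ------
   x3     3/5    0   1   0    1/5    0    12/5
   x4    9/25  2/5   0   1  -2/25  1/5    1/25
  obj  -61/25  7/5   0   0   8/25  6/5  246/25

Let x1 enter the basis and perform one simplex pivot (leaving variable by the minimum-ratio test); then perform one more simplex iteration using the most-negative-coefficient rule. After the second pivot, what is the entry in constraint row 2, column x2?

Ratio test on column x1 — row 1: (12/5)/(3/5) = 4; row 2: (1/25)/(9/25) = 1/9. Minimum is 1/9 at row 2 (x4 leaves); pivot element 9/25.
Divide row 2 by 9/25; eliminate column x1 from the other rows.
Second iteration: most negative obj-row entry is -2/9 in column s_1, so s_1 enters.
Ratio test on column s_1 — row 1: (7/3)/(1/3) = 7; row 2: entry -2/9 ≤ 0. Minimum is 7 at row 1 (x3 leaves); pivot element 1/3.
Divide row 1 by 1/3; eliminate column s_1 from the other rows.
After both pivots, the entry at constraint row 2, column x2 is 2/3.

2/3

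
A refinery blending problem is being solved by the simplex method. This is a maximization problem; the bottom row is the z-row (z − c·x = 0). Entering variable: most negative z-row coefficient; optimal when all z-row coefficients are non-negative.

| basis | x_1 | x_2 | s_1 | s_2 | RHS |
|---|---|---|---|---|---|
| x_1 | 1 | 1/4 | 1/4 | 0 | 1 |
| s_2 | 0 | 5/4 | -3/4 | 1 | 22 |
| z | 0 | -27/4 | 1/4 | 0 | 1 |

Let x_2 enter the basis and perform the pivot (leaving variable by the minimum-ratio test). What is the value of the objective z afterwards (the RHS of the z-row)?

Ratio test on column x_2 — row 1: 1/(1/4) = 4; row 2: 22/(5/4) = 88/5. Minimum is 4 at row 1 (x_1 leaves); pivot element 1/4.
Pivot on row 1; the z-row RHS becomes 1 − (-27/4)·4 = 28.

28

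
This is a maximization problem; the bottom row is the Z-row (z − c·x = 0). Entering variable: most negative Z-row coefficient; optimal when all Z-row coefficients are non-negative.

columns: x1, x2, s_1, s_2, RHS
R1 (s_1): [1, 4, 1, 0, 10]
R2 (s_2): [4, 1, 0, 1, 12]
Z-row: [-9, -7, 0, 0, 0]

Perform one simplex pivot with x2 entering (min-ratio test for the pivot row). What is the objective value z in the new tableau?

35/2

Ratio test on column x2 — row 1: 10/4 = 5/2; row 2: 12/1 = 12. Minimum is 5/2 at row 1 (s_1 leaves); pivot element 4.
Pivot on row 1; the Z-row RHS becomes 0 − (-7)·(5/2) = 35/2.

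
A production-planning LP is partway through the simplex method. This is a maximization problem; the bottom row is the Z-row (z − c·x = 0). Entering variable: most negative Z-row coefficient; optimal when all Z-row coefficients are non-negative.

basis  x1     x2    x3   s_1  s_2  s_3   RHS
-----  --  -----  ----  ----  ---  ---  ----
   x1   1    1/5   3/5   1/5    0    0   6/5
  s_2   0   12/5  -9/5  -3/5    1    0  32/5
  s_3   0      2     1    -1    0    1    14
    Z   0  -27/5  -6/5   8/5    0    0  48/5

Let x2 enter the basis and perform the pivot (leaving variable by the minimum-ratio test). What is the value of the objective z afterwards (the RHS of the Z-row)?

Ratio test on column x2 — row 1: (6/5)/(1/5) = 6; row 2: (32/5)/(12/5) = 8/3; row 3: 14/2 = 7. Minimum is 8/3 at row 2 (s_2 leaves); pivot element 12/5.
Pivot on row 2; the Z-row RHS becomes 48/5 − (-27/5)·(8/3) = 24.

24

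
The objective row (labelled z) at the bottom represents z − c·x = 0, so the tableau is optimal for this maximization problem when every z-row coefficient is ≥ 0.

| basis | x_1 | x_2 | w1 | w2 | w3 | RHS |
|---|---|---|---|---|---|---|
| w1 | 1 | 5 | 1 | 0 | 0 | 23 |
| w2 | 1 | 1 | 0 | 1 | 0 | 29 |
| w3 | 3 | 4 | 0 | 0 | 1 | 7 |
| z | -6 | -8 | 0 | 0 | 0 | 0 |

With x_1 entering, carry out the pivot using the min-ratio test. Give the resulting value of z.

14

Ratio test on column x_1 — row 1: 23/1 = 23; row 2: 29/1 = 29; row 3: 7/3 = 7/3. Minimum is 7/3 at row 3 (w3 leaves); pivot element 3.
Pivot on row 3; the z-row RHS becomes 0 − (-6)·(7/3) = 14.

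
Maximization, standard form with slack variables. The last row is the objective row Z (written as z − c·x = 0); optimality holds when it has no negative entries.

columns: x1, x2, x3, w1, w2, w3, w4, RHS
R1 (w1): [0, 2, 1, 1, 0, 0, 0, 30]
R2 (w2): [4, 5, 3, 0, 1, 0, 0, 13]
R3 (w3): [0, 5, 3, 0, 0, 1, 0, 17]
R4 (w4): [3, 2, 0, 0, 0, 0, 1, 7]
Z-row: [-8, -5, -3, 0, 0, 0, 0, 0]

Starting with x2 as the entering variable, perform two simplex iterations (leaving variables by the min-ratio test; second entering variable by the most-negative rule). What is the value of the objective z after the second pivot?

Ratio test on column x2 — row 1: 30/2 = 15; row 2: 13/5 = 13/5; row 3: 17/5 = 17/5; row 4: 7/2 = 7/2. Minimum is 13/5 at row 2 (w2 leaves); pivot element 5.
Pivot on row 2; the Z-row RHS becomes 0 − (-5)·(13/5) = 13.
Next entering variable (most negative Z-row entry -4): x1.
Ratio test on column x1 — row 1: entry -8/5 ≤ 0; row 2: (13/5)/(4/5) = 13/4; row 3: entry -4 ≤ 0; row 4: (9/5)/(7/5) = 9/7. Minimum is 9/7 at row 4 (w4 leaves); pivot element 7/5.
After the second pivot the Z-row RHS is 13 − (-4)·(9/7) = 127/7.

127/7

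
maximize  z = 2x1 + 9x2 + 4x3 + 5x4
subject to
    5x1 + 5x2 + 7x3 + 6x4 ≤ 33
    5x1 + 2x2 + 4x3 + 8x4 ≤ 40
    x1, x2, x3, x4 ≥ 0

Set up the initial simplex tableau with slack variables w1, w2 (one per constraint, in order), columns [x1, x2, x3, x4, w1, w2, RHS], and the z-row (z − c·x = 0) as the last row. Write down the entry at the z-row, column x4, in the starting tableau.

The z-row carries the negated objective coefficients: the x4 entry is -5.

-5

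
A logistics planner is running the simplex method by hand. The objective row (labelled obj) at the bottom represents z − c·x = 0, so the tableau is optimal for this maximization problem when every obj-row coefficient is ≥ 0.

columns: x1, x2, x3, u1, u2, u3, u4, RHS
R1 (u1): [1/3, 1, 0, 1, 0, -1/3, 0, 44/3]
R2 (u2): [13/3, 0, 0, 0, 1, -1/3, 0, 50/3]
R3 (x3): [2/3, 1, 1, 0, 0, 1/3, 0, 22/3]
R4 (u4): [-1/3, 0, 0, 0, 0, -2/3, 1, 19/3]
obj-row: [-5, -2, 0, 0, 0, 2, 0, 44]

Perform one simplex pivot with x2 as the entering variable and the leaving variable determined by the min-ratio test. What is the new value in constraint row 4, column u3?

-2/3

Ratio test on column x2 — row 1: (44/3)/1 = 44/3; row 2: entry 0 ≤ 0; row 3: (22/3)/1 = 22/3; row 4: entry 0 ≤ 0. Minimum is 22/3 at row 3 (x3 leaves); pivot element 1.
Divide row 3 by 1; eliminate column x2 from the other rows.
Row 4 update in column u3: -2/3 − 0·(1/3) = -2/3.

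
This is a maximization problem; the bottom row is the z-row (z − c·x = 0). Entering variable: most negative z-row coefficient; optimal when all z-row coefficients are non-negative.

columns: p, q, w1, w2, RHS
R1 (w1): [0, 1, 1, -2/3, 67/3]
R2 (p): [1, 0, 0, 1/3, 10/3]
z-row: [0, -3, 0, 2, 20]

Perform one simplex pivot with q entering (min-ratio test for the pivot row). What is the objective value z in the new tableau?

87

Ratio test on column q — row 1: (67/3)/1 = 67/3; row 2: entry 0 ≤ 0. Minimum is 67/3 at row 1 (w1 leaves); pivot element 1.
Pivot on row 1; the z-row RHS becomes 20 − (-3)·(67/3) = 87.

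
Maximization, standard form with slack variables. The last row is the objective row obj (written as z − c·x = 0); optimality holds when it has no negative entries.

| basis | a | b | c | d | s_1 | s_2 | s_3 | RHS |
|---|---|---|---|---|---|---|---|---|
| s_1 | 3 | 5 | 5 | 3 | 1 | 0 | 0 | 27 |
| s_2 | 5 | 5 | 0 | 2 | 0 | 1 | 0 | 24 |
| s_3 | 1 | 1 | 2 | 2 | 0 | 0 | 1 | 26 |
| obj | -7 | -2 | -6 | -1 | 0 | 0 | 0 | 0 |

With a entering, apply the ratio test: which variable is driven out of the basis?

Column a entries and ratios — s_1: 27/3 = 9; s_2: 24/5 = 24/5; s_3: 26/1 = 26.
Smallest ratio is 24/5 in the row of s_2, so s_2 leaves.

s_2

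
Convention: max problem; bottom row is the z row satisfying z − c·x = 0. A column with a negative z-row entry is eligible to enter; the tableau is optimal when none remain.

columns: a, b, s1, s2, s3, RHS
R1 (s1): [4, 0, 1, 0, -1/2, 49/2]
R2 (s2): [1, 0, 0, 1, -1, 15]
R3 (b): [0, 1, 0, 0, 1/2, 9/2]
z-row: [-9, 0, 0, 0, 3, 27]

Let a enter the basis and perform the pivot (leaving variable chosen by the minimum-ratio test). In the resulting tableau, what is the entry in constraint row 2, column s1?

Ratio test on column a — row 1: (49/2)/4 = 49/8; row 2: 15/1 = 15; row 3: entry 0 ≤ 0. Minimum is 49/8 at row 1 (s1 leaves); pivot element 4.
Divide row 1 by 4; eliminate column a from the other rows.
Row 2 update in column s1: 0 − 1·(1/4) = -1/4.

-1/4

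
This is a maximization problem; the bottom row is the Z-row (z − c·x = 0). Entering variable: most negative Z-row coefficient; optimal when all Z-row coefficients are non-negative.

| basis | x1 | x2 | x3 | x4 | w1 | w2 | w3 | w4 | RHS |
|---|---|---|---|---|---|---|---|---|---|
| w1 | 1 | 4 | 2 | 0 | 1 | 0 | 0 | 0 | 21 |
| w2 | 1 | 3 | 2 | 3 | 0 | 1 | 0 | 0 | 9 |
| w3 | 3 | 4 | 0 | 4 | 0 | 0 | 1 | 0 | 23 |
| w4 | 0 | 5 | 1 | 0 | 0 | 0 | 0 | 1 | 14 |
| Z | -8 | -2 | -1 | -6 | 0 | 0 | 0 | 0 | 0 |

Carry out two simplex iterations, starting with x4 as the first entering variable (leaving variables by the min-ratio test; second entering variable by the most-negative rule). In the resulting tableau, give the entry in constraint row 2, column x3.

6/5

Ratio test on column x4 — row 1: entry 0 ≤ 0; row 2: 9/3 = 3; row 3: 23/4 = 23/4; row 4: entry 0 ≤ 0. Minimum is 3 at row 2 (w2 leaves); pivot element 3.
Divide row 2 by 3; eliminate column x4 from the other rows.
Second iteration: most negative Z-row entry is -6 in column x1, so x1 enters.
Ratio test on column x1 — row 1: 21/1 = 21; row 2: 3/(1/3) = 9; row 3: 11/(5/3) = 33/5; row 4: entry 0 ≤ 0. Minimum is 33/5 at row 3 (w3 leaves); pivot element 5/3.
Divide row 3 by 5/3; eliminate column x1 from the other rows.
After both pivots, the entry at constraint row 2, column x3 is 6/5.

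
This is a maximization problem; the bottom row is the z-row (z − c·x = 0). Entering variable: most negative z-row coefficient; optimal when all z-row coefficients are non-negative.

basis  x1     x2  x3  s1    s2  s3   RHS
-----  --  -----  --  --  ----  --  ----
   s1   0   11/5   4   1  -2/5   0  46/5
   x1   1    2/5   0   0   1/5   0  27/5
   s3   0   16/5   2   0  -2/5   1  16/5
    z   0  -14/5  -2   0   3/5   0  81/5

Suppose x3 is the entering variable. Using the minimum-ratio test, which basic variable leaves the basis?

s3

Column x3 entries and ratios — s1: (46/5)/4 = 23/10; x1: 0 ≤ 0, skip; s3: (16/5)/2 = 8/5.
Smallest ratio is 8/5 in the row of s3, so s3 leaves.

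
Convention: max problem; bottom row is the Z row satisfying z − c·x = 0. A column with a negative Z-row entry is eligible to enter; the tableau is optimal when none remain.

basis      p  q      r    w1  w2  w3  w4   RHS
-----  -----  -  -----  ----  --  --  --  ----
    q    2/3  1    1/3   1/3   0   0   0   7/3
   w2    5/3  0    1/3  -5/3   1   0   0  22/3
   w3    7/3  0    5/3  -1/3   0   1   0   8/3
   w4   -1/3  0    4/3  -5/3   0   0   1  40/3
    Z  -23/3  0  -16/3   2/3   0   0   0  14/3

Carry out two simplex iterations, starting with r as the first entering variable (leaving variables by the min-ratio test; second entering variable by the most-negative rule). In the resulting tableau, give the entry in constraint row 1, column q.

5/2

Ratio test on column r — row 1: (7/3)/(1/3) = 7; row 2: (22/3)/(1/3) = 22; row 3: (8/3)/(5/3) = 8/5; row 4: (40/3)/(4/3) = 10. Minimum is 8/5 at row 3 (w3 leaves); pivot element 5/3.
Divide row 3 by 5/3; eliminate column r from the other rows.
Second iteration: most negative Z-row entry is -2/5 in column w1, so w1 enters.
Ratio test on column w1 — row 1: (9/5)/(2/5) = 9/2; row 2: entry -8/5 ≤ 0; row 3: entry -1/5 ≤ 0; row 4: entry -7/5 ≤ 0. Minimum is 9/2 at row 1 (q leaves); pivot element 2/5.
Divide row 1 by 2/5; eliminate column w1 from the other rows.
After both pivots, the entry at constraint row 1, column q is 5/2.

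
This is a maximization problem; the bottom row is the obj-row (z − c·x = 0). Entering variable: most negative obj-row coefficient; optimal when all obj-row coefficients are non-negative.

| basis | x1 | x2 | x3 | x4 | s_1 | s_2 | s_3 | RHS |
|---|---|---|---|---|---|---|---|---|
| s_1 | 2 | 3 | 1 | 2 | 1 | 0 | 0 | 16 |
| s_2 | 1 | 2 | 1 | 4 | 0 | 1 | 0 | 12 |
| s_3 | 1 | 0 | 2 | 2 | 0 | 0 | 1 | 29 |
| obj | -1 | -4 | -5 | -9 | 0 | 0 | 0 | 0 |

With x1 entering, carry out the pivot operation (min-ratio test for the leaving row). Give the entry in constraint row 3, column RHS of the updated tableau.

Ratio test on column x1 — row 1: 16/2 = 8; row 2: 12/1 = 12; row 3: 29/1 = 29. Minimum is 8 at row 1 (s_1 leaves); pivot element 2.
Divide row 1 by 2; eliminate column x1 from the other rows.
Row 3 update in column RHS: 29 − 1·8 = 21.

21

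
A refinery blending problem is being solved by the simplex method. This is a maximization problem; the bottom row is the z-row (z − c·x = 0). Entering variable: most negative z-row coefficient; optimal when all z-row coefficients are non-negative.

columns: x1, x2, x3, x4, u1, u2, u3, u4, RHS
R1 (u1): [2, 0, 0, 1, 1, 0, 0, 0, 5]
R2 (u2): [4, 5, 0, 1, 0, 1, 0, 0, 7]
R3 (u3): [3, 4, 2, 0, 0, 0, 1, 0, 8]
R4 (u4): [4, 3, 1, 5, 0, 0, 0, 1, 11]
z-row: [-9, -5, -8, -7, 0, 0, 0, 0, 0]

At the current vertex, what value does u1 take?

5

u1 is basic (row 1); its value is the RHS of that row, 5.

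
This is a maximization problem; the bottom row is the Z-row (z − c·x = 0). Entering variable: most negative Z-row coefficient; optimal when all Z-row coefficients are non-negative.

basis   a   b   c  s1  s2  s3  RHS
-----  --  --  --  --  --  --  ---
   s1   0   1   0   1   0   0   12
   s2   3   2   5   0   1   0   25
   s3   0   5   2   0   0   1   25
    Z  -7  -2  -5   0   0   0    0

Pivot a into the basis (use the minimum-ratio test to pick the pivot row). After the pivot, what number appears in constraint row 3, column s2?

Ratio test on column a — row 1: entry 0 ≤ 0; row 2: 25/3 = 25/3; row 3: entry 0 ≤ 0. Minimum is 25/3 at row 2 (s2 leaves); pivot element 3.
Divide row 2 by 3; eliminate column a from the other rows.
Row 3 update in column s2: 0 − 0·(1/3) = 0.

0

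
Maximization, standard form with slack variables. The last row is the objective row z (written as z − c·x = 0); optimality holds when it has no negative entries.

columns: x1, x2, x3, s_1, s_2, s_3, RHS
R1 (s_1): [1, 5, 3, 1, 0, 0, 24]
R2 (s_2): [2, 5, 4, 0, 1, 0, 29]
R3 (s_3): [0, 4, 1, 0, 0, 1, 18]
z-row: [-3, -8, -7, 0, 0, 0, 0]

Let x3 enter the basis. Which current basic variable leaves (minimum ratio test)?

s_2

Column x3 entries and ratios — s_1: 24/3 = 8; s_2: 29/4 = 29/4; s_3: 18/1 = 18.
Smallest ratio is 29/4 in the row of s_2, so s_2 leaves.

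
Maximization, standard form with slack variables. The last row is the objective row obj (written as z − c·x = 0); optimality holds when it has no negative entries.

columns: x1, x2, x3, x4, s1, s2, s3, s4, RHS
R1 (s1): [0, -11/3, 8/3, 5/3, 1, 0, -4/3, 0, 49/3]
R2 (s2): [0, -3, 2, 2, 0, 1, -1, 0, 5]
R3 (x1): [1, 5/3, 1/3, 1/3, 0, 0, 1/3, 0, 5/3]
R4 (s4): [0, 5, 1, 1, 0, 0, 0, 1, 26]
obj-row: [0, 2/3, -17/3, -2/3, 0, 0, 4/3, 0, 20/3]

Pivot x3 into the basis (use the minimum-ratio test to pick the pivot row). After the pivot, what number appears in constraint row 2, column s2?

Ratio test on column x3 — row 1: (49/3)/(8/3) = 49/8; row 2: 5/2 = 5/2; row 3: (5/3)/(1/3) = 5; row 4: 26/1 = 26. Minimum is 5/2 at row 2 (s2 leaves); pivot element 2.
Divide row 2 by 2; eliminate column x3 from the other rows.
In the new row 2, the s2 entry is the old entry divided by the pivot: 1/2 = 1/2.

1/2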